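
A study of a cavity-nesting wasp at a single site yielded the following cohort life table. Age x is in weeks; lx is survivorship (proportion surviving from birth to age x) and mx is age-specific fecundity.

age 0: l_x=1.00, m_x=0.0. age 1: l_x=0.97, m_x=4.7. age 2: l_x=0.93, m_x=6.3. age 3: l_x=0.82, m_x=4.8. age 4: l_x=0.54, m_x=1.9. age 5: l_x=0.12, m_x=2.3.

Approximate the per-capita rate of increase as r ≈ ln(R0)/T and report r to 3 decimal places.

R0 = Σ lx·mx = 0 + 4.559 + 5.859 + 3.936 + 1.026 + 0.276 = 15.656
Σ x·lx·mx = 33.569; T = 33.569/15.656 = 2.14416…
r ≈ ln(R0)/T = ln(15.656)/2.14416… = 1.28295… → 1.283

1.283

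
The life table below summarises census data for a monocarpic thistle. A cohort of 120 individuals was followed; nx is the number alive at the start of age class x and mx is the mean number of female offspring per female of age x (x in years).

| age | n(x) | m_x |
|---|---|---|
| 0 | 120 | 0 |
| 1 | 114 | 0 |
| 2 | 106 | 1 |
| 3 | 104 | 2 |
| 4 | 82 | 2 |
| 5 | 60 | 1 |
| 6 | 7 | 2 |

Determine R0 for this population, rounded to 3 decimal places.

4.600

lx = nx/n0 = nx/120: 1, 0.95, 0.88333…, 0.86667…, 0.68333…, 0.5, 0.05833…
lx·mx by age: 0, 0, 0.883333…, 1.733333…, 1.366667…, 0.5, 0.116667…
R0 = Σ lx·mx = 4.6… → 4.600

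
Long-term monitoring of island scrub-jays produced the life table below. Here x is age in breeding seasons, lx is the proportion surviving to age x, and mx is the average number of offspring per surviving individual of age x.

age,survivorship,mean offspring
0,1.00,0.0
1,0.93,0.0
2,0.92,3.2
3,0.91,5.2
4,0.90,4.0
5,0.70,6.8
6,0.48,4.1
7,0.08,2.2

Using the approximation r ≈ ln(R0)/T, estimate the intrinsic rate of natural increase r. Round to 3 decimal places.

0.739

R0 = Σ lx·mx = 0 + 0 + 2.944 + 4.732 + 3.6 + 4.76 + 1.968 + 0.176 = 18.18
Σ x·lx·mx = 71.324; T = 71.324/18.18 = 3.92321…
r ≈ ln(R0)/T = ln(18.18)/3.92321… = 0.73927… → 0.739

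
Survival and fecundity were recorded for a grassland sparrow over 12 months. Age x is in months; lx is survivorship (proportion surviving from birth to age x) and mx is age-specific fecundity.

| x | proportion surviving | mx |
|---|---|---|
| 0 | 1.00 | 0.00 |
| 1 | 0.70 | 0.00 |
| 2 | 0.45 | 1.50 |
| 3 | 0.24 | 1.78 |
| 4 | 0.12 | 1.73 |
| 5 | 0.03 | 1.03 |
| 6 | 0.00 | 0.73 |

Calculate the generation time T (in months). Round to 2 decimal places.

2.70

lx·mx: 0, 0, 0.675, 0.4272, 0.2076, 0.0309, 0 → R0 = 1.3407
x·lx·mx: 0, 0, 1.35, 1.2816, 0.8304, 0.1545, 0 → Σ = 3.6165
T = 3.6165 / 1.3407 = 2.697471… → 2.70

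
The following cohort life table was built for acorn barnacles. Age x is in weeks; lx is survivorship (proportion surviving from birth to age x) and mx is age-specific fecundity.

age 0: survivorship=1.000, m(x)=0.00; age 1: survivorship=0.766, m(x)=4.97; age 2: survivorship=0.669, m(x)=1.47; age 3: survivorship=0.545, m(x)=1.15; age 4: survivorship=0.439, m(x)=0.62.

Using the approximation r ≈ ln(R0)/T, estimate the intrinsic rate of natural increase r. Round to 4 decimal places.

1.1314

R0 = Σ lx·mx = 0 + 3.80702 + 0.98343 + 0.62675 + 0.27218 = 5.68938
Σ x·lx·mx = 8.74285; T = 8.74285/5.68938 = 1.5367…
r ≈ ln(R0)/T = ln(5.68938)/1.5367… = 1.131389… → 1.1314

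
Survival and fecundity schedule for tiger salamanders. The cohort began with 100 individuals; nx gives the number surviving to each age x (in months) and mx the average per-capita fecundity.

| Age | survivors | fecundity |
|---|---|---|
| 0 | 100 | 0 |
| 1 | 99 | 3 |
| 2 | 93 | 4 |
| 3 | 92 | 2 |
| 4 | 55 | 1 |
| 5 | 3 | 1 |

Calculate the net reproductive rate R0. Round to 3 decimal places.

lx = nx/n0 = nx/100: 1, 0.99, 0.93, 0.92, 0.55, 0.03
lx·mx by age: 0, 2.97, 3.72, 1.84, 0.55, 0.03
R0 = Σ lx·mx = 9.11 → 9.110

9.110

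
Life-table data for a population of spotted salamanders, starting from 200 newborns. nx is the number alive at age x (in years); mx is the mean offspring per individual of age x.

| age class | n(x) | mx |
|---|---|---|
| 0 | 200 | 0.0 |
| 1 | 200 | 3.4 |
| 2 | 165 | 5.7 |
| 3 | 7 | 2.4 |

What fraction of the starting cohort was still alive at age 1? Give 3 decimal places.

l_1 = n_1/n_0 = 200/200 = 1 → 1.000

1.000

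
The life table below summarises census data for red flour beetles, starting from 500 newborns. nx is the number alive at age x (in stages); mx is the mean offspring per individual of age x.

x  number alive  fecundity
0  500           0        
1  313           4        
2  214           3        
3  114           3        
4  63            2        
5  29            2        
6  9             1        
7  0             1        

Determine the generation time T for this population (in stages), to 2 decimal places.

lx = nx/n0 = nx/500: 1, 0.626, 0.428, 0.228, 0.126, 0.058, 0.018, 0
lx·mx: 0, 2.504, 1.284, 0.684, 0.252, 0.116, 0.018, 0 → R0 = 4.858
x·lx·mx: 0, 2.504, 2.568, 2.052, 1.008, 0.58, 0.108, 0 → Σ = 8.82
T = 8.82 / 4.858 = 1.815562… → 1.82

1.82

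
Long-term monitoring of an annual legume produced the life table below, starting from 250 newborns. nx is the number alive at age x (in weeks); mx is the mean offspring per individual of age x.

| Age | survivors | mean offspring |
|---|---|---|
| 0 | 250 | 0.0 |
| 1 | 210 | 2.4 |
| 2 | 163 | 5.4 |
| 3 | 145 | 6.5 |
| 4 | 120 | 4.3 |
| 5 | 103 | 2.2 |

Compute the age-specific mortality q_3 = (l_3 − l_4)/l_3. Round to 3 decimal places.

lx = nx/n0 = nx/250: 1, 0.84, 0.652, 0.58, 0.48, 0.412
q_3 = (l_3 − l_4) / l_3 = (0.58 − 0.48) / 0.58
     = 0.1 / 0.58 = 0.172414… → 0.172

0.172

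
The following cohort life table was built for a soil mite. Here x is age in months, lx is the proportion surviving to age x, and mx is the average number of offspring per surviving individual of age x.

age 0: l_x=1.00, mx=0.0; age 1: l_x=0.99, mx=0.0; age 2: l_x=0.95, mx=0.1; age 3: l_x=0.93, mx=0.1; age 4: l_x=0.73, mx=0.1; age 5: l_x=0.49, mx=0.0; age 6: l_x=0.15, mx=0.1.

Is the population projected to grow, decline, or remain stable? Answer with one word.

declining

R0 = Σ lx·mx = 0 + 0 + 0.095 + 0.093 + 0.073 + 0 + 0.015 = 0.276
R0 < 1, so the population is declining.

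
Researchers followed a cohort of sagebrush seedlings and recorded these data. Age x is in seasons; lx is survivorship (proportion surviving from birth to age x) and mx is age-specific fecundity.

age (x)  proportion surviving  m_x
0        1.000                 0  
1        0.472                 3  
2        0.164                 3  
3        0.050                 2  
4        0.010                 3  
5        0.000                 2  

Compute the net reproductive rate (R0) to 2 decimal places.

2.04

lx·mx by age: 0, 1.416, 0.492, 0.1, 0.03, 0
R0 = Σ lx·mx = 2.038 → 2.04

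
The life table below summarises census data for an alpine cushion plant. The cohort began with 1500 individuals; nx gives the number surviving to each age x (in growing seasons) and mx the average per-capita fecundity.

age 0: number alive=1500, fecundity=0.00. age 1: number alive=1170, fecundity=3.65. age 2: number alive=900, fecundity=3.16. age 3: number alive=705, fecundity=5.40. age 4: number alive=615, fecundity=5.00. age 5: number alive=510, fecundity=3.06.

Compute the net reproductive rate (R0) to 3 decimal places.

lx = nx/n0 = nx/1500: 1, 0.78, 0.6, 0.47, 0.41, 0.34
lx·mx by age: 0, 2.847, 1.896, 2.538, 2.05, 1.0404
R0 = Σ lx·mx = 10.3714 → 10.371

10.371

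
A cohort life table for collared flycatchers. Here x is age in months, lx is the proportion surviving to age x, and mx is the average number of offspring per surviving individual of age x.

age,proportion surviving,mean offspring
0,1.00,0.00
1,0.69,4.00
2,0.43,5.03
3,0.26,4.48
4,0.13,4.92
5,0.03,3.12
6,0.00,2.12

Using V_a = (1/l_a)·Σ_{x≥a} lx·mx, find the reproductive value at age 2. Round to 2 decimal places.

9.44

lx·mx for x ≥ 2: 2.1629, 1.1648, 0.6396, 0.0936, 0 → sum = 4.0609
V_2 = 4.0609 / l_2 = 4.0609 / 0.43 = 9.443953… → 9.44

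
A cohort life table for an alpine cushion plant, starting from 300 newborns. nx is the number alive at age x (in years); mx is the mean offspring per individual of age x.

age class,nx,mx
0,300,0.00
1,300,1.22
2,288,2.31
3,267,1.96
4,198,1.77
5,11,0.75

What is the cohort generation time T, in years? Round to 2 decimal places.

lx = nx/n0 = nx/300: 1, 1, 0.96, 0.89, 0.66, 0.03667…
lx·mx: 0, 1.22, 2.2176, 1.7444, 1.1682, 0.0275… → R0 = 6.3777…
x·lx·mx: 0, 1.22, 4.4352, 5.2332, 4.6728, 0.1375… → Σ = 15.6987…
T = 15.6987… / 6.3777… = 2.461499… → 2.46

2.46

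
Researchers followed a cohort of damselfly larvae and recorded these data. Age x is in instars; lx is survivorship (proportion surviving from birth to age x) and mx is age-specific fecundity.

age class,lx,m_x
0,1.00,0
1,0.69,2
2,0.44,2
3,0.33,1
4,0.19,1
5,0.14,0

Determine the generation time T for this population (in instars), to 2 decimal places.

lx·mx: 0, 1.38, 0.88, 0.33, 0.19, 0 → R0 = 2.78
x·lx·mx: 0, 1.38, 1.76, 0.99, 0.76, 0 → Σ = 4.89
T = 4.89 / 2.78 = 1.758993… → 1.76

1.76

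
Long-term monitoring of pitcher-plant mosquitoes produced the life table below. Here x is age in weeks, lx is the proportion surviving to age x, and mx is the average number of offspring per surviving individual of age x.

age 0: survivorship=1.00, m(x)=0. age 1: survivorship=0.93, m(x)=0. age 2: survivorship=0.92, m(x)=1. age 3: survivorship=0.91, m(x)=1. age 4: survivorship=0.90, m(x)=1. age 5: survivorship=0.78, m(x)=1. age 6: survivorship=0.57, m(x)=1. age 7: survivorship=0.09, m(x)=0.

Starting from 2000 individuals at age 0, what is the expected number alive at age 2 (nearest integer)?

Expected survivors = N0 · l_2 = 2000 × 0.92 = 1840 → 1840

1840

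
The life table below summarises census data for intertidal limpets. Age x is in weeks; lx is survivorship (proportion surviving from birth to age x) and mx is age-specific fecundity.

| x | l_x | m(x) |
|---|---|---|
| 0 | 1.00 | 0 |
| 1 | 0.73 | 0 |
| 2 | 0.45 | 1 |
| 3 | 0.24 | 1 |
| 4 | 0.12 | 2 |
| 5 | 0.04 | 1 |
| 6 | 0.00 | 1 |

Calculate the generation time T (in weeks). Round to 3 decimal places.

lx·mx: 0, 0, 0.45, 0.24, 0.24, 0.04, 0 → R0 = 0.97
x·lx·mx: 0, 0, 0.9, 0.72, 0.96, 0.2, 0 → Σ = 2.78
T = 2.78 / 0.97 = 2.865979… → 2.866

2.866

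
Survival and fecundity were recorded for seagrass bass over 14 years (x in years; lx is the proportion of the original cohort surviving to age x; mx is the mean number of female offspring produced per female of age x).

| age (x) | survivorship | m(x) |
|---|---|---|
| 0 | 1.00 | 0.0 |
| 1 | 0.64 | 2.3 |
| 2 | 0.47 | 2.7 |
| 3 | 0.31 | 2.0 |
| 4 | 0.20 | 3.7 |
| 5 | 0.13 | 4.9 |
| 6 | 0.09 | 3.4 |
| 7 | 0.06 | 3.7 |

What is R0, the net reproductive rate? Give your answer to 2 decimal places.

5.27

lx·mx by age: 0, 1.472, 1.269, 0.62, 0.74, 0.637, 0.306, 0.222
R0 = Σ lx·mx = 5.266 → 5.27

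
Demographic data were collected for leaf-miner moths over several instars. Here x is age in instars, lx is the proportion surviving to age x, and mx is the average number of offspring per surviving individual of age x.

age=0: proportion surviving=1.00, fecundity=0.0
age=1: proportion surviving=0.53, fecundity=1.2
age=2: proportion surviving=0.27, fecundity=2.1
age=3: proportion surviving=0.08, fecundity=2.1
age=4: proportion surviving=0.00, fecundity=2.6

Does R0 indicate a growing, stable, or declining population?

R0 = Σ lx·mx = 0 + 0.636 + 0.567 + 0.168 + 0 = 1.371
R0 > 1, so the population is growing.

growing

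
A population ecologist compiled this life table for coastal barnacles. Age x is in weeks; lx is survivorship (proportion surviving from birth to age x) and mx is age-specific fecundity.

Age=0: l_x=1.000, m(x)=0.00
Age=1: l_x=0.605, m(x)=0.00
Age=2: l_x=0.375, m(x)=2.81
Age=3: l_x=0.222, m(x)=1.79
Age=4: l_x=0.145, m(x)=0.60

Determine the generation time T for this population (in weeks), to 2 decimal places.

2.37

lx·mx: 0, 0, 1.05375, 0.39738, 0.087 → R0 = 1.53813
x·lx·mx: 0, 0, 2.1075, 1.19214, 0.348 → Σ = 3.64764
T = 3.64764 / 1.53813 = 2.371477… → 2.37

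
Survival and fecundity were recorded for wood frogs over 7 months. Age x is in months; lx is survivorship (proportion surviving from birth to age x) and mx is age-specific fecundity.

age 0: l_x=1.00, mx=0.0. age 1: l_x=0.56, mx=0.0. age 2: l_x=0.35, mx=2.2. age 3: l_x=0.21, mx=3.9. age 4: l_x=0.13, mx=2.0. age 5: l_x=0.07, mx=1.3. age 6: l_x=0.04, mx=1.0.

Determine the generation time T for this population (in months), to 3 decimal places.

2.895

lx·mx: 0, 0, 0.77, 0.819, 0.26, 0.091, 0.04 → R0 = 1.98
x·lx·mx: 0, 0, 1.54, 2.457, 1.04, 0.455, 0.24 → Σ = 5.732
T = 5.732 / 1.98 = 2.894949… → 2.895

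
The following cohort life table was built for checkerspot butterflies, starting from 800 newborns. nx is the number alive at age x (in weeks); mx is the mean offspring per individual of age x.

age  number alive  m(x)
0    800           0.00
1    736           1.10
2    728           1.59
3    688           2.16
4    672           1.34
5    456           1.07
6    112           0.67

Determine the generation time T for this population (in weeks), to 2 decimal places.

lx = nx/n0 = nx/800: 1, 0.92, 0.91, 0.86, 0.84, 0.57, 0.14
lx·mx: 0, 1.012, 1.4469, 1.8576, 1.1256, 0.6099, 0.0938 → R0 = 6.1458
x·lx·mx: 0, 1.012, 2.8938, 5.5728, 4.5024, 3.0495, 0.5628 → Σ = 17.5933
T = 17.5933 / 6.1458 = 2.862654… → 2.86

2.86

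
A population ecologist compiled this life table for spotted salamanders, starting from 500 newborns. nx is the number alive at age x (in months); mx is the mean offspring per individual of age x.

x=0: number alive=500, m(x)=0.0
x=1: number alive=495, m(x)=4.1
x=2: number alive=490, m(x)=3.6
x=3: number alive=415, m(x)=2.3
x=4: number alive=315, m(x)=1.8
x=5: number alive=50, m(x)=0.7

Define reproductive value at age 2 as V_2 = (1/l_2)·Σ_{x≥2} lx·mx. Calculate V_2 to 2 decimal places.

6.78

lx = nx/n0 = nx/500: 1, 0.99, 0.98, 0.83, 0.63, 0.1
lx·mx for x ≥ 2: 3.528, 1.909, 1.134, 0.07 → sum = 6.641
V_2 = 6.641 / l_2 = 6.641 / 0.98 = 6.776531… → 6.78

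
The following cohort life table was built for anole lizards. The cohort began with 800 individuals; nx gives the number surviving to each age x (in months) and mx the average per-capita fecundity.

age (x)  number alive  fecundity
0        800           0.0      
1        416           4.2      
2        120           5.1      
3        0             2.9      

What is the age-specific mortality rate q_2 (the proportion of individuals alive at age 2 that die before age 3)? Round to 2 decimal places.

1.00

lx = nx/n0 = nx/800: 1, 0.52, 0.15, 0
q_2 = (l_2 − l_3) / l_2 = (0.15 − 0) / 0.15
     = 0.15 / 0.15 = 1 → 1.00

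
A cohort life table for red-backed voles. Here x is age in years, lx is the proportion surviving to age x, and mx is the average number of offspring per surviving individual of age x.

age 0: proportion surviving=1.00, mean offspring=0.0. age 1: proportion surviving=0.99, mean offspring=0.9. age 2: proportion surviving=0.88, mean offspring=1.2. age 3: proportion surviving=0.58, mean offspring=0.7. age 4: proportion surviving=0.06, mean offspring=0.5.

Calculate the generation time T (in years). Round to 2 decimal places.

lx·mx: 0, 0.891, 1.056, 0.406, 0.03 → R0 = 2.383
x·lx·mx: 0, 0.891, 2.112, 1.218, 0.12 → Σ = 4.341
T = 4.341 / 2.383 = 1.821653… → 1.82

1.82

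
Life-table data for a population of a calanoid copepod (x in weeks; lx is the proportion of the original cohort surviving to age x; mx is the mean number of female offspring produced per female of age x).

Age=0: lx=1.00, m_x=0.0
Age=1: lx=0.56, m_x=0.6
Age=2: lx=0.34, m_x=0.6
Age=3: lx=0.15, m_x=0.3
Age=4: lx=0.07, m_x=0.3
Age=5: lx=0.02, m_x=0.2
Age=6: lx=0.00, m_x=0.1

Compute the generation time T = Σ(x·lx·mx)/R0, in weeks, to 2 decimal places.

1.61

lx·mx: 0, 0.336, 0.204, 0.045, 0.021, 0.004, 0 → R0 = 0.61
x·lx·mx: 0, 0.336, 0.408, 0.135, 0.084, 0.02, 0 → Σ = 0.983
T = 0.983 / 0.61 = 1.611475… → 1.61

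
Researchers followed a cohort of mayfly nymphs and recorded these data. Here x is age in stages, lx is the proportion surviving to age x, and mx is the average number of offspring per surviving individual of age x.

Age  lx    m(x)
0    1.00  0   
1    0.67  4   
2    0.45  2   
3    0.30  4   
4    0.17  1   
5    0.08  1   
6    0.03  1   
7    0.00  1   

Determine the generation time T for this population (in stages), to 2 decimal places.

1.85

lx·mx: 0, 2.68, 0.9, 1.2, 0.17, 0.08, 0.03, 0 → R0 = 5.06
x·lx·mx: 0, 2.68, 1.8, 3.6, 0.68, 0.4, 0.18, 0 → Σ = 9.34
T = 9.34 / 5.06 = 1.84585… → 1.85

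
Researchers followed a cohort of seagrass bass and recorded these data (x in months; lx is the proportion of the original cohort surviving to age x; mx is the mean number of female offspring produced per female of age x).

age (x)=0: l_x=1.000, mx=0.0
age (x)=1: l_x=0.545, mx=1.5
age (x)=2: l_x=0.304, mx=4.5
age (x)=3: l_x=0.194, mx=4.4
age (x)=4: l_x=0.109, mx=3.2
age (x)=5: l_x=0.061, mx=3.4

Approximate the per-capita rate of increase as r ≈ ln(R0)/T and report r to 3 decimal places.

R0 = Σ lx·mx = 0 + 0.8175 + 1.368 + 0.8536 + 0.3488 + 0.2074 = 3.5953
Σ x·lx·mx = 8.5465; T = 8.5465/3.5953 = 2.37713…
r ≈ ln(R0)/T = ln(3.5953)/2.37713… = 0.53831… → 0.538

0.538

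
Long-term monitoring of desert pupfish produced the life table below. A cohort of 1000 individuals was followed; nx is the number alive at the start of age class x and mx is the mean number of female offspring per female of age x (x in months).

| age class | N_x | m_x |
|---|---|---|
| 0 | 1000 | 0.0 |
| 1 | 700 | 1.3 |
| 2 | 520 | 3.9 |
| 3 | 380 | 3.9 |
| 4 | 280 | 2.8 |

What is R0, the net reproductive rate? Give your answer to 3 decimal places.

lx = nx/n0 = nx/1000: 1, 0.7, 0.52, 0.38, 0.28
lx·mx by age: 0, 0.91, 2.028, 1.482, 0.784
R0 = Σ lx·mx = 5.204 → 5.204

5.204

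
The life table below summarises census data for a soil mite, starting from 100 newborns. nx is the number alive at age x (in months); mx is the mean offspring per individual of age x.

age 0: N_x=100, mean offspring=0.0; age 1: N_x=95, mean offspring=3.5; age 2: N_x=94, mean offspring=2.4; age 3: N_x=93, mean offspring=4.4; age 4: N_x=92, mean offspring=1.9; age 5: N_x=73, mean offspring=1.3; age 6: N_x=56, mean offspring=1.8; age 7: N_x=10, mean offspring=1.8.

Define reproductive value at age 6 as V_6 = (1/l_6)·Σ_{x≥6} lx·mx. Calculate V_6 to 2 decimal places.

lx = nx/n0 = nx/100: 1, 0.95, 0.94, 0.93, 0.92, 0.73, 0.56, 0.1
lx·mx for x ≥ 6: 1.008, 0.18 → sum = 1.188
V_6 = 1.188 / l_6 = 1.188 / 0.56 = 2.121429… → 2.12

2.12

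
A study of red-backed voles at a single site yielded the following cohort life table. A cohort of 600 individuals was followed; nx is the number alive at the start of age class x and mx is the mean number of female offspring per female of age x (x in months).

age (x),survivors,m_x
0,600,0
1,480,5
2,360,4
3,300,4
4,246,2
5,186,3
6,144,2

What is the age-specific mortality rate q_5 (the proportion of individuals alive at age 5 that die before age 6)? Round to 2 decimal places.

lx = nx/n0 = nx/600: 1, 0.8, 0.6, 0.5, 0.41, 0.31, 0.24
q_5 = (l_5 − l_6) / l_5 = (0.31 − 0.24) / 0.31
     = 0.07 / 0.31 = 0.225806… → 0.23

0.23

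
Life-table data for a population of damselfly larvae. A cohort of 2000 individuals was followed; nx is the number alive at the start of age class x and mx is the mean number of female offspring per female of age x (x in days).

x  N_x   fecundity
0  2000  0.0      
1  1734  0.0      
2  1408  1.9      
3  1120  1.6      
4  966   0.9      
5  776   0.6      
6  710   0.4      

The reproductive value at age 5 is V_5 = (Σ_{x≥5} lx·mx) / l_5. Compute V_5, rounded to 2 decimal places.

lx = nx/n0 = nx/2000: 1, 0.867, 0.704, 0.56, 0.483, 0.388, 0.355
lx·mx for x ≥ 5: 0.2328, 0.142 → sum = 0.3748
V_5 = 0.3748 / l_5 = 0.3748 / 0.388 = 0.965979… → 0.97

0.97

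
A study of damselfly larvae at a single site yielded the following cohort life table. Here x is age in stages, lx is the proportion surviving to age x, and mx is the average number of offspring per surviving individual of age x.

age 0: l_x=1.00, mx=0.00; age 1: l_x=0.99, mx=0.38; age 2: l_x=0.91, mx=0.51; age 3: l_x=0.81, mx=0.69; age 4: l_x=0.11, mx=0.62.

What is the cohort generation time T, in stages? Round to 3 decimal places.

lx·mx: 0, 0.3762, 0.4641, 0.5589, 0.0682 → R0 = 1.4674
x·lx·mx: 0, 0.3762, 0.9282, 1.6767, 0.2728 → Σ = 3.2539
T = 3.2539 / 1.4674 = 2.217459… → 2.217

2.217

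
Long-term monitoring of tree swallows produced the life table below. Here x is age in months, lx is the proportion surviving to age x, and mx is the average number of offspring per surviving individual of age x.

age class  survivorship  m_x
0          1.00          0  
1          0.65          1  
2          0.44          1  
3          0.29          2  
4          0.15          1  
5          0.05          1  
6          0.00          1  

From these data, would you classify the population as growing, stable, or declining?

R0 = Σ lx·mx = 0 + 0.65 + 0.44 + 0.58 + 0.15 + 0.05 + 0 = 1.87
R0 > 1, so the population is growing.

growing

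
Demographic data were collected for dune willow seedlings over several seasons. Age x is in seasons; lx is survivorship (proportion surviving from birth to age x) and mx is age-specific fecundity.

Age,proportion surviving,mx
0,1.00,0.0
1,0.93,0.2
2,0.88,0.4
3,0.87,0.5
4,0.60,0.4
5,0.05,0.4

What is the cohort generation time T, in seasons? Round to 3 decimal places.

lx·mx: 0, 0.186, 0.352, 0.435, 0.24, 0.02 → R0 = 1.233
x·lx·mx: 0, 0.186, 0.704, 1.305, 0.96, 0.1 → Σ = 3.255
T = 3.255 / 1.233 = 2.639903… → 2.640

2.640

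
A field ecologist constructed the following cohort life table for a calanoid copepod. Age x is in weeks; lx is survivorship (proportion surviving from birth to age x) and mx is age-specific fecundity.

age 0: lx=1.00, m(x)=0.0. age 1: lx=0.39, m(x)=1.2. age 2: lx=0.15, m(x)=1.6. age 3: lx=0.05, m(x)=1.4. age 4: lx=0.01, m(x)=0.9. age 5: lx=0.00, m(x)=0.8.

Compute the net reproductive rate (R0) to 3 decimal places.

lx·mx by age: 0, 0.468, 0.24, 0.07, 0.009, 0
R0 = Σ lx·mx = 0.787 → 0.787

0.787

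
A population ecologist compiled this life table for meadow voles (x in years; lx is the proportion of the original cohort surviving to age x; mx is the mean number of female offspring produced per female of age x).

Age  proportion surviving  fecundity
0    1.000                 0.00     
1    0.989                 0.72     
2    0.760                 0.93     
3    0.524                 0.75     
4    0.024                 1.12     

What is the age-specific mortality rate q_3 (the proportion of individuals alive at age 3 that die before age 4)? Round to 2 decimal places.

0.95

q_3 = (l_3 − l_4) / l_3 = (0.524 − 0.024) / 0.524
     = 0.5 / 0.524 = 0.954198… → 0.95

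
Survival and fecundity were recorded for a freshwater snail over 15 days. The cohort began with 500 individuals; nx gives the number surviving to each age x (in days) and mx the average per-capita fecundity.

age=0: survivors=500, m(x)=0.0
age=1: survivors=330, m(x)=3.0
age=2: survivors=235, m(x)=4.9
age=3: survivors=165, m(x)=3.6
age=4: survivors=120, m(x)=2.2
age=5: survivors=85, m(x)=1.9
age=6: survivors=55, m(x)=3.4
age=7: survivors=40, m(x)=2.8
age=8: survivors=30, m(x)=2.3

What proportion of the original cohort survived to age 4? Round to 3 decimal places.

l_4 = n_4/n_0 = 120/500 = 0.24 → 0.240

0.240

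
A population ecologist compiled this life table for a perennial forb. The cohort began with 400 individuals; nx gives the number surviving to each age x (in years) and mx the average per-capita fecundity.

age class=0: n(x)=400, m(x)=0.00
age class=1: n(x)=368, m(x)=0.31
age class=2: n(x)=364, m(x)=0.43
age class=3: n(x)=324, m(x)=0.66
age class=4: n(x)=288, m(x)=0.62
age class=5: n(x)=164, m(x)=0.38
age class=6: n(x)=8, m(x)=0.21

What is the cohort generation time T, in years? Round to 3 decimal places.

2.895

lx = nx/n0 = nx/400: 1, 0.92, 0.91, 0.81, 0.72, 0.41, 0.02
lx·mx: 0, 0.2852, 0.3913, 0.5346, 0.4464, 0.1558, 0.0042 → R0 = 1.8175
x·lx·mx: 0, 0.2852, 0.7826, 1.6038, 1.7856, 0.779, 0.0252 → Σ = 5.2614
T = 5.2614 / 1.8175 = 2.894856… → 2.895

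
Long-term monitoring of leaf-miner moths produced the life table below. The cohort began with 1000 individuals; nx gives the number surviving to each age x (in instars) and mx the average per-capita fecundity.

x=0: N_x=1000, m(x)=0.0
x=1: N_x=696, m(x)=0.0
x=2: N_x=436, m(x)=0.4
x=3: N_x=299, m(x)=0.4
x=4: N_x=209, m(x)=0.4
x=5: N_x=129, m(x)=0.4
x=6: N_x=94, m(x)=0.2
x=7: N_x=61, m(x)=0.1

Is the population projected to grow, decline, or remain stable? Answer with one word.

lx = nx/n0 = nx/1000: 1, 0.696, 0.436, 0.299, 0.209, 0.129, 0.094, 0.061
R0 = Σ lx·mx = 0 + 0 + 0.1744 + 0.1196 + 0.0836 + 0.0516 + 0.0188 + 0.0061 = 0.4541
R0 < 1, so the population is declining.

declining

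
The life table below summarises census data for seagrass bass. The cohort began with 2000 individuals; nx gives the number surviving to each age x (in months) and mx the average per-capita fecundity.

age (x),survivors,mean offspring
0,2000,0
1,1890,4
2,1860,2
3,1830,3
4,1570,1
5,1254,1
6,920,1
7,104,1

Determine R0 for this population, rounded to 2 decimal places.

lx = nx/n0 = nx/2000: 1, 0.945, 0.93, 0.915, 0.785, 0.627, 0.46, 0.052
lx·mx by age: 0, 3.78, 1.86, 2.745, 0.785, 0.627, 0.46, 0.052
R0 = Σ lx·mx = 10.309 → 10.31

10.31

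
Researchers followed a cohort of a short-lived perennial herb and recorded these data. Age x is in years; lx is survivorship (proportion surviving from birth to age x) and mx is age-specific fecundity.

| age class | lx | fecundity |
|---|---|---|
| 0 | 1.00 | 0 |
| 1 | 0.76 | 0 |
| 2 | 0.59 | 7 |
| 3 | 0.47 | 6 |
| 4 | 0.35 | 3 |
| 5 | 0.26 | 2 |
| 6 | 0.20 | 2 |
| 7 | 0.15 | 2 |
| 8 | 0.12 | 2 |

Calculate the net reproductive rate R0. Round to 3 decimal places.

lx·mx by age: 0, 0, 4.13, 2.82, 1.05, 0.52, 0.4, 0.3, 0.24
R0 = Σ lx·mx = 9.46 → 9.460

9.460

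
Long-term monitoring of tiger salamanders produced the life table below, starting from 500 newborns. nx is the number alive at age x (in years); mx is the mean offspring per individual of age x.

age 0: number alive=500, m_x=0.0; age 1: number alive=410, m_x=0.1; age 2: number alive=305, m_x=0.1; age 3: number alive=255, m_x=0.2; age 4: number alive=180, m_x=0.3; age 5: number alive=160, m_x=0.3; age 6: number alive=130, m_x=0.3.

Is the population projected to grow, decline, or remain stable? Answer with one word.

lx = nx/n0 = nx/500: 1, 0.82, 0.61, 0.51, 0.36, 0.32, 0.26
R0 = Σ lx·mx = 0 + 0.082 + 0.061 + 0.102 + 0.108 + 0.096 + 0.078 = 0.527
R0 < 1, so the population is declining.

declining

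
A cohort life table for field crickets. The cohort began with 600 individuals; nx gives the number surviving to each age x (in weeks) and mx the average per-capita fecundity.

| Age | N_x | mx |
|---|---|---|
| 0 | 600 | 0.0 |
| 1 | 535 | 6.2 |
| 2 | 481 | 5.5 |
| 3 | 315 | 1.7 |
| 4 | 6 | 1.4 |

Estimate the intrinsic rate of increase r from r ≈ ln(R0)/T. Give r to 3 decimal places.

lx = nx/n0 = nx/600: 1, 0.89167…, 0.80167…, 0.525, 0.01
R0 = Σ lx·mx = 0 + 5.52833… + 4.40917… + 0.8925 + 0.014 = 10.844…
Σ x·lx·mx = 17.080167…; T = 17.080167…/10.844… = 1.57508…
r ≈ ln(R0)/T = ln(10.844…)/1.57508… = 1.51333… → 1.513

1.513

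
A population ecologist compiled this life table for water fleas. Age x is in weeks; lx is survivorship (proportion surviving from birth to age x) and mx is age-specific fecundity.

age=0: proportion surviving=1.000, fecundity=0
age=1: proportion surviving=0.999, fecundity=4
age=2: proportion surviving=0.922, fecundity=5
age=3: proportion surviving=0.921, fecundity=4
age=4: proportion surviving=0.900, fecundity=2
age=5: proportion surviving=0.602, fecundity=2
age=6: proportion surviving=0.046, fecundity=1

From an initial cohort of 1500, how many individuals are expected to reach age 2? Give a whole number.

Expected survivors = N0 · l_2 = 1500 × 0.922 = 1383 → 1383

1383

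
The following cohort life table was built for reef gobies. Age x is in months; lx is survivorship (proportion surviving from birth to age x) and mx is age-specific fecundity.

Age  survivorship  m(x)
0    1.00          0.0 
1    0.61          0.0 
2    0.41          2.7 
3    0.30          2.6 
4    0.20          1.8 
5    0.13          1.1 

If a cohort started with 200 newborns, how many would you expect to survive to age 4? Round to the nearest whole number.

40

Expected survivors = N0 · l_4 = 200 × 0.20 = 40 → 40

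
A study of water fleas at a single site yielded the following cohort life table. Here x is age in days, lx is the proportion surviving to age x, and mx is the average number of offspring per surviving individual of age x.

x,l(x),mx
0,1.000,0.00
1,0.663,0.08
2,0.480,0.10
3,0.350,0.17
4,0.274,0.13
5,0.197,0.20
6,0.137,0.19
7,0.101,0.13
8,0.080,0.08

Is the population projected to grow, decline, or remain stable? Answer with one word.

declining

R0 = Σ lx·mx = 0 + 0.05304 + 0.048 + 0.0595 + 0.03562 + 0.0394 + 0.02603 + 0.01313 + 0.0064 = 0.28112
R0 < 1, so the population is declining.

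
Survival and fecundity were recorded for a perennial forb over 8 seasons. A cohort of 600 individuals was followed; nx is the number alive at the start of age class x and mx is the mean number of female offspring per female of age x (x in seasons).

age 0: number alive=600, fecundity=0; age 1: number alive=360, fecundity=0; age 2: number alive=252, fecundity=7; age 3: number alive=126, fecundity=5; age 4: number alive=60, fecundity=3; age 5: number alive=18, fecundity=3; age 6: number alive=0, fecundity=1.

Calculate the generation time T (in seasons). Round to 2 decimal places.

2.44

lx = nx/n0 = nx/600: 1, 0.6, 0.42, 0.21, 0.1, 0.03, 0
lx·mx: 0, 0, 2.94, 1.05, 0.3, 0.09, 0 → R0 = 4.38
x·lx·mx: 0, 0, 5.88, 3.15, 1.2, 0.45, 0 → Σ = 10.68
T = 10.68 / 4.38 = 2.438356… → 2.44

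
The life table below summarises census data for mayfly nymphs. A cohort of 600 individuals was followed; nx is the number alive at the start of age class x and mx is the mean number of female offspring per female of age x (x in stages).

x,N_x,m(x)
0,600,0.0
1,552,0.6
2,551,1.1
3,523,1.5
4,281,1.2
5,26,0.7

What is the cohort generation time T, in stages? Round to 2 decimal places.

lx = nx/n0 = nx/600: 1, 0.92, 0.91833…, 0.87167…, 0.46833…, 0.04333…
lx·mx: 0, 0.552, 1.010167…, 1.3075…, 0.562…, 0.030333… → R0 = 3.462…
x·lx·mx: 0, 0.552, 2.020333…, 3.9225…, 2.248…, 0.151667… → Σ = 8.8945…
T = 8.8945… / 3.462… = 2.56918… → 2.57

2.57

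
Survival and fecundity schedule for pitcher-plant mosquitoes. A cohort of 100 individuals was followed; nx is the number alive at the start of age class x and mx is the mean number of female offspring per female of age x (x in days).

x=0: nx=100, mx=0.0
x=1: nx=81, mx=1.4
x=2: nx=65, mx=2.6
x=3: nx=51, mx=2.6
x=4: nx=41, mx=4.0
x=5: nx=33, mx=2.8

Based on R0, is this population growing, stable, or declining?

growing

lx = nx/n0 = nx/100: 1, 0.81, 0.65, 0.51, 0.41, 0.33
R0 = Σ lx·mx = 0 + 1.134 + 1.69 + 1.326 + 1.64 + 0.924 = 6.714
R0 > 1, so the population is growing.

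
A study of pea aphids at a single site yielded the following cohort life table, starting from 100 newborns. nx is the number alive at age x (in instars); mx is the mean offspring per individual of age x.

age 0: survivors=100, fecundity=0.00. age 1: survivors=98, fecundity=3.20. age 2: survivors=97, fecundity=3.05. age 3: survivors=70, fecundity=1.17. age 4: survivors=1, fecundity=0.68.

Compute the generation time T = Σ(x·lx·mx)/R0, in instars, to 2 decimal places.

1.67

lx = nx/n0 = nx/100: 1, 0.98, 0.97, 0.7, 0.01
lx·mx: 0, 3.136, 2.9585, 0.819, 0.0068 → R0 = 6.9203
x·lx·mx: 0, 3.136, 5.917, 2.457, 0.0272 → Σ = 11.5372
T = 11.5372 / 6.9203 = 1.667153… → 1.67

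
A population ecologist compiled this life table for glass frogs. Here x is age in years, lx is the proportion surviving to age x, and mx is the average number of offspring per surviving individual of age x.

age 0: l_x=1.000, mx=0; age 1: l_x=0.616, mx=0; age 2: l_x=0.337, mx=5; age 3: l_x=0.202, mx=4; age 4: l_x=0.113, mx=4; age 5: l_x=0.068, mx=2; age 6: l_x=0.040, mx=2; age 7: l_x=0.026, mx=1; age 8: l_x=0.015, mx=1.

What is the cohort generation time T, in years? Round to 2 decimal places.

lx·mx: 0, 0, 1.685, 0.808, 0.452, 0.136, 0.08, 0.026, 0.015 → R0 = 3.202
x·lx·mx: 0, 0, 3.37, 2.424, 1.808, 0.68, 0.48, 0.182, 0.12 → Σ = 9.064
T = 9.064 / 3.202 = 2.830731… → 2.83

2.83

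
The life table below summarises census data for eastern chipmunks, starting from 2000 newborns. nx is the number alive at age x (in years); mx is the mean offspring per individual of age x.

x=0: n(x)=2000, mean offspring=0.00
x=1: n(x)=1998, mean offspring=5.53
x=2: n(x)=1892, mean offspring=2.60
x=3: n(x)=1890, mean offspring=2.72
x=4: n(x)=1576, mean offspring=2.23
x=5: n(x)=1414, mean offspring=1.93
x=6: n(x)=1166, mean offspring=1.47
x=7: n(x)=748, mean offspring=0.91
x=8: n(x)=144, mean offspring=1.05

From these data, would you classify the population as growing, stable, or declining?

growing

lx = nx/n0 = nx/2000: 1, 0.999, 0.946, 0.945, 0.788, 0.707, 0.583, 0.374, 0.072
R0 = Σ lx·mx = 0 + 5.52447 + 2.4596 + 2.5704 + 1.75724 + 1.36451 + 0.85701 + 0.34034 + 0.0756 = 14.94917
R0 > 1, so the population is growing.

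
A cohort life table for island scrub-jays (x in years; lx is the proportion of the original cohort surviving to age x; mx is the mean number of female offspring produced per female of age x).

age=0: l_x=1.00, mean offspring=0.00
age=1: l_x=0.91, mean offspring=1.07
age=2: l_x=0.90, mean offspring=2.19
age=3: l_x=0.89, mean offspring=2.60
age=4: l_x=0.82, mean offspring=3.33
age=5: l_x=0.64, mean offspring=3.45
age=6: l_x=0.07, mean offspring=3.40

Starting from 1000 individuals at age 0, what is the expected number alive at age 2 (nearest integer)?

900

Expected survivors = N0 · l_2 = 1000 × 0.90 = 900 → 900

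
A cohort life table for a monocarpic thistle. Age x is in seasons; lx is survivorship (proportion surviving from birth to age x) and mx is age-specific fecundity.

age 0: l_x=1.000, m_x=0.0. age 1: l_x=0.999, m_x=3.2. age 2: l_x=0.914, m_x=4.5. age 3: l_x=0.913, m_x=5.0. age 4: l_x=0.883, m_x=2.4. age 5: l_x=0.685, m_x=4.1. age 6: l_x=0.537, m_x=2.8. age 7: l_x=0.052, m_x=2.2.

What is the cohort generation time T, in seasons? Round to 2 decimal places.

3.12

lx·mx: 0, 3.1968, 4.113, 4.565, 2.1192, 2.8085, 1.5036, 0.1144 → R0 = 18.4205
x·lx·mx: 0, 3.1968, 8.226, 13.695, 8.4768, 14.0425, 9.0216, 0.8008 → Σ = 57.4595
T = 57.4595 / 18.4205 = 3.119324… → 3.12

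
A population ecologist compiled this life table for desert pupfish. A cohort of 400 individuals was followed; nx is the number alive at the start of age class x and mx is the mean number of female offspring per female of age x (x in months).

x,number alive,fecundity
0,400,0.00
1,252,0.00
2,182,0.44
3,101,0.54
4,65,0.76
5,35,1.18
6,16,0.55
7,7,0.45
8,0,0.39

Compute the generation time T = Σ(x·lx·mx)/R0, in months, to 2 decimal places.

lx = nx/n0 = nx/400: 1, 0.63, 0.455, 0.2525, 0.1625, 0.0875, 0.04, 0.0175, 0
lx·mx: 0, 0, 0.2002, 0.13635, 0.1235, 0.10325, 0.022, 0.007875, 0 → R0 = 0.593175
x·lx·mx: 0, 0, 0.4004, 0.40905, 0.494, 0.51625, 0.132, 0.055125, 0 → Σ = 2.006825
T = 2.006825 / 0.593175 = 3.383192… → 3.38

3.38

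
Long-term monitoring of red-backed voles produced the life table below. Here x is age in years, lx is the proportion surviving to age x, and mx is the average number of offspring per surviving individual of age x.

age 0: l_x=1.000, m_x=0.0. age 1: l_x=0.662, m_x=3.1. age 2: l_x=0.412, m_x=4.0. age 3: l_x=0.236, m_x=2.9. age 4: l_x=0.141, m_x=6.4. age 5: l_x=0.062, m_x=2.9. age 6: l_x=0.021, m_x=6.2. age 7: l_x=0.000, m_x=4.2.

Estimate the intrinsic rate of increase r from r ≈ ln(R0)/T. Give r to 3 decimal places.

R0 = Σ lx·mx = 0 + 2.0522 + 1.648 + 0.6844 + 0.9024 + 0.1798 + 0.1302 + 0 = 5.597
Σ x·lx·mx = 12.6912; T = 12.6912/5.597 = 2.2675…
r ≈ ln(R0)/T = ln(5.597)/2.2675… = 0.75953… → 0.760

0.760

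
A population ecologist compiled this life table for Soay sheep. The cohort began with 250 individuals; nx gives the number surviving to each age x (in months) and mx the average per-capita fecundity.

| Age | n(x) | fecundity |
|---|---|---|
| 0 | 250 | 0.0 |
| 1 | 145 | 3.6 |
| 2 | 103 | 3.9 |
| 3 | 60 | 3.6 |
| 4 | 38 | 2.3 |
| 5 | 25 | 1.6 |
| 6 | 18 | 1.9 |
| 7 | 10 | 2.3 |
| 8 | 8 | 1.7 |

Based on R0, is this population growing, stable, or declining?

lx = nx/n0 = nx/250: 1, 0.58, 0.412, 0.24, 0.152, 0.1, 0.072, 0.04, 0.032
R0 = Σ lx·mx = 0 + 2.088 + 1.6068 + 0.864 + 0.3496 + 0.16 + 0.1368 + 0.092 + 0.0544 = 5.3516
R0 > 1, so the population is growing.

growing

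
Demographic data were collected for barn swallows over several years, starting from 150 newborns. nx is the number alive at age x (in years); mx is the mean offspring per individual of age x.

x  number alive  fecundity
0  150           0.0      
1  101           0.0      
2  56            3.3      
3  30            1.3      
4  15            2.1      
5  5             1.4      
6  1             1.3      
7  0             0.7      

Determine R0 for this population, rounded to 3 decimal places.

1.757

lx = nx/n0 = nx/150: 1, 0.67333…, 0.37333…, 0.2, 0.1, 0.03333…, 0.00667…, 0
lx·mx by age: 0, 0, 1.232…, 0.26, 0.21, 0.046667…, 0.008667…, 0
R0 = Σ lx·mx = 1.757333… → 1.757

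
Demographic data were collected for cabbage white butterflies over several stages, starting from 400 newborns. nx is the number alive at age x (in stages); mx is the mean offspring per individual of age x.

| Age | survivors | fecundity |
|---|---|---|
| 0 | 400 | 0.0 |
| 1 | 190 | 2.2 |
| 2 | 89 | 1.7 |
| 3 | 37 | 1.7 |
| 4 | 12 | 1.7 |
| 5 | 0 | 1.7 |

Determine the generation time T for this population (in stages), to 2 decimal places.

lx = nx/n0 = nx/400: 1, 0.475, 0.2225, 0.0925, 0.03, 0
lx·mx: 0, 1.045, 0.37825, 0.15725, 0.051, 0 → R0 = 1.6315
x·lx·mx: 0, 1.045, 0.7565, 0.47175, 0.204, 0 → Σ = 2.47725
T = 2.47725 / 1.6315 = 1.518388… → 1.52

1.52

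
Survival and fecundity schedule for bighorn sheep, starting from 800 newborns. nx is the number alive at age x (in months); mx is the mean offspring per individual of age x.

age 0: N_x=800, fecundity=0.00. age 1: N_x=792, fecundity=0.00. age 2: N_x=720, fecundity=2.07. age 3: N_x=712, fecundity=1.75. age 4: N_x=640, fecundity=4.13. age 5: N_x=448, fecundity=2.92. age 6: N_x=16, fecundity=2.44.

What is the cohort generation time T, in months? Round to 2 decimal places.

3.58

lx = nx/n0 = nx/800: 1, 0.99, 0.9, 0.89, 0.8, 0.56, 0.02
lx·mx: 0, 0, 1.863, 1.5575, 3.304, 1.6352, 0.0488 → R0 = 8.4085
x·lx·mx: 0, 0, 3.726, 4.6725, 13.216, 8.176, 0.2928 → Σ = 30.0833
T = 30.0833 / 8.4085 = 3.577725… → 3.58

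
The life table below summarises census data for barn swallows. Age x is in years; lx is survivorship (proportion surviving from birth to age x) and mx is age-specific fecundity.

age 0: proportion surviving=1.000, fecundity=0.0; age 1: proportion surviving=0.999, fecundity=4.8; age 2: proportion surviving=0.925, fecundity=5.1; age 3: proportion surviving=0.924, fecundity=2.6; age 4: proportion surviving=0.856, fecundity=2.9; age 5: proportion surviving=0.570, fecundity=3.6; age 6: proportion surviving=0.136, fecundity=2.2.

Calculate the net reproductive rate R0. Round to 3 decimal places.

lx·mx by age: 0, 4.7952, 4.7175, 2.4024, 2.4824, 2.052, 0.2992
R0 = Σ lx·mx = 16.7487 → 16.749

16.749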